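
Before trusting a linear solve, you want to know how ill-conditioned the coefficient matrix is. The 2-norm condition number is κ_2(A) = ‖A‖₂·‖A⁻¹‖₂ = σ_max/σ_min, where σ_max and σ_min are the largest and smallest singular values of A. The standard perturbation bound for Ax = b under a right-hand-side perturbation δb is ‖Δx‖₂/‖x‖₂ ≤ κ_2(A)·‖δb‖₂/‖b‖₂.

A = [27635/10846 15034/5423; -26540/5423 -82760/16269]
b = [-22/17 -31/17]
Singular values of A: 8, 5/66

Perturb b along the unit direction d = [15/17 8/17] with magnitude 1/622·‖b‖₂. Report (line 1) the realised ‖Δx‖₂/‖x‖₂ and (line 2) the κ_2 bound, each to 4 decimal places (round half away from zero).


from the listed singular values, σ₁ = 8, σ_n = 5/66
κ = σ_max/σ_min = 8/(5/66) = 105.6000
perturbation bound = 105.6000·1/622 = 0.1698
solve Ax = b  →  x = [19.2034 -18.1164]
‖b‖₂ = 2.2361 and ‖x‖₂ = 26.4003
re-solving with b+δb shifts x by Δx of norm 0.0475
dividing the unrounded norms, ‖Δx‖/‖x‖ = 0.0018
realised/bound (from unrounded values) ≈ 0.0106

0.0018
0.1698


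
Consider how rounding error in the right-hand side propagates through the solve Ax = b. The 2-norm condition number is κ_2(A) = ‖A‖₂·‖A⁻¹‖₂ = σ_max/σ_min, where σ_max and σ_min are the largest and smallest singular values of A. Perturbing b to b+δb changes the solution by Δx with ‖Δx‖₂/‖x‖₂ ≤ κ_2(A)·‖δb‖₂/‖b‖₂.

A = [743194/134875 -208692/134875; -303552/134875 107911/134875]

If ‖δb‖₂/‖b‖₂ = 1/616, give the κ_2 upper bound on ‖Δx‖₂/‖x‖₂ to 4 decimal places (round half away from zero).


M = AᵀA = [762699572/21528125 -222313896/21528125; -222313896/21528125 65322053/21528125]. tr(M)=6624173/172225, det(M)=3694084/4305625
solving λ² − 6624173/172225·λ + 3694084/4305625 = 0 gives λ = 961/25, 3844/172225
κ_2(A) = √(λ_max/λ_min) = √((961/25) / (3844/172225)) = 41.5000
perturbation bound = 41.5000·1/616 = 0.0674

0.0674


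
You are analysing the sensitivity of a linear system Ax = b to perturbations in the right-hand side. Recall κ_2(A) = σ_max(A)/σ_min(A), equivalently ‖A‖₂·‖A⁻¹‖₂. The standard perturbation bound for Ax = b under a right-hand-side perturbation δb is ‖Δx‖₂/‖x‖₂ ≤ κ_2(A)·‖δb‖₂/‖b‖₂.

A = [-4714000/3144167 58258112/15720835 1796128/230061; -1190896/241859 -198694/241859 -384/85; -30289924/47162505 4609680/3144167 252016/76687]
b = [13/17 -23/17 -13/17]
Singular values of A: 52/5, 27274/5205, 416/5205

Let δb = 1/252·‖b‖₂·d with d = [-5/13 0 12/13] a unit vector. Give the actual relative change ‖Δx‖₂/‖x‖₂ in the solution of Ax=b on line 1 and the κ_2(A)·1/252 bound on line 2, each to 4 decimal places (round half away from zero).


from the listed singular values, σ₁ = 52/5, σ_n = 416/5205
κ_2(A) = (52/5) / (416/5205) = 130.1250
worst-case relative error ≤ 130.1250 × 1/252 = 0.5164
solve Ax = b  →  x = [2.7296 11.2620 -4.7236]
2-norm of b is 1.7321; of x, 12.5138
with δb = [-0.0026 0.0000 0.0063], A·Δx = δb → ‖Δx‖ = 0.0860
dividing the unrounded norms, ‖Δx‖/‖x‖ = 0.0069
so the bound overstates the realised error by a factor of ≈ 75.1387 (computed from the unrounded values)

0.0069
0.5164


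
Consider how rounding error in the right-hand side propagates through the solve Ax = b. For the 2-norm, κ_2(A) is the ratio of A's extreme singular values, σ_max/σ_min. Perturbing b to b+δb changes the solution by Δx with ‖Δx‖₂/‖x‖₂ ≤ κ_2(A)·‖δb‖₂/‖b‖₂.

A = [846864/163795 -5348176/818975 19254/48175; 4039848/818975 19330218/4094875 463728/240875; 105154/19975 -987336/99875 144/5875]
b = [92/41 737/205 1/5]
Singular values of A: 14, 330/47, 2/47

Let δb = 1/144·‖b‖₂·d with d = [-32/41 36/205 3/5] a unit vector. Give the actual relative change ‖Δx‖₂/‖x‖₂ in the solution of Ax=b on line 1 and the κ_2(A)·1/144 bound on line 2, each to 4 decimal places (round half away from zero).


0.0295
2.2847

largest singular value 14, smallest 2/47
condition number: 14 ÷ (2/47) = 329.0000
perturbation bound = 329.0000·1/144 = 2.2847
solve Ax = b  →  x = [6.3221 3.2908 -22.4005]
‖b‖₂ = 4.2426 and ‖x‖₂ = 23.5070
re-solving with b+δb shifts x by Δx of norm 0.6924
realised ‖Δx‖/‖x‖ = 0.0295
tightness: 0.0295 against a bound of 2.2847 (unrounded ratio ≈ 0.0129)


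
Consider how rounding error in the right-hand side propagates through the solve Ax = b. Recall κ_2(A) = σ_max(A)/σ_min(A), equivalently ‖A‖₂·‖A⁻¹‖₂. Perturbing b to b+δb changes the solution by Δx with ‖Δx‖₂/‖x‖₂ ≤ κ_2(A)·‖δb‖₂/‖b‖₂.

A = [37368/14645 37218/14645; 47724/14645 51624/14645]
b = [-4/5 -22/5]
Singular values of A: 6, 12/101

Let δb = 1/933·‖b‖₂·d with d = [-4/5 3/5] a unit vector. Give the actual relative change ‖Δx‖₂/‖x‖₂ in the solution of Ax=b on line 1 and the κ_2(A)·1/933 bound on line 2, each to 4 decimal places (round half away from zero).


largest singular value 6, smallest 12/101
κ_2(A) = 6 / (12/101) = 50.5000
perturbation bound = 50.5000·1/933 = 0.0541
solve Ax = b  →  x = [11.7299 -12.0920]
‖b‖₂ = 4.4721 and ‖x‖₂ = 16.8465
δb = ε·‖b‖·d = [-0.0038 0.0029]; solving A·Δx = δb gives ‖Δx‖ = 0.0403
relative error = 0.0024
realised/bound (from unrounded values) ≈ 0.0442

0.0024
0.0541


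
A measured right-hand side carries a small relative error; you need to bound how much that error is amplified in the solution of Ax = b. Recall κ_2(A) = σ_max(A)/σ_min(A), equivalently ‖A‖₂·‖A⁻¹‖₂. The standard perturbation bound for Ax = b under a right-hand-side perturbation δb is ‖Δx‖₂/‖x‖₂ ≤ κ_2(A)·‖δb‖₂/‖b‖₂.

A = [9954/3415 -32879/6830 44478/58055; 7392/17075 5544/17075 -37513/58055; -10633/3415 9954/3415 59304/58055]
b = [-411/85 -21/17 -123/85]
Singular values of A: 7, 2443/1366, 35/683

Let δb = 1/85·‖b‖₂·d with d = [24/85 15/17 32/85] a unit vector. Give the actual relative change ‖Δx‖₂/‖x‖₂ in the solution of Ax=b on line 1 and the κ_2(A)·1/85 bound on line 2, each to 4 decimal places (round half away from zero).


largest singular value 7, smallest 35/683
κ = σ_max/σ_min = 7/(35/683) = 136.6000
bound on ‖Δx‖/‖x‖: κ·ε = 136.6000·1/85 = 1.6071
solve Ax = b  →  x = [-36.9194 -27.1538 -36.4677]
2-norm of b is 5.1962; of x, 58.5685
Δx = A⁻¹·δb where δb = 1/85·5.1962·d; ‖Δx‖ = 1.1929
relative error = 0.0204
realised/bound (from unrounded values) ≈ 0.0127

0.0204
1.6071


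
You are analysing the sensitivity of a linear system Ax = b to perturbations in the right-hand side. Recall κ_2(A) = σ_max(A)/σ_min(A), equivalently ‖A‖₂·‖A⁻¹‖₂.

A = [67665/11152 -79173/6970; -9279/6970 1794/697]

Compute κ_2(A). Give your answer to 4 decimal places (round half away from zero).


352.0000

AᵀA = [71370729/1849600 -3345381/46240; -3345381/46240 3920409/28900]; tr = 223029/1280, det = 9801/40000
eigenvalues of AᵀA: λ = (tr ± √(tr²−4·det))/2 = 4356/25, 9/6400
κ = σ_max/σ_min = (66/5)/(3/80) = 352.0000


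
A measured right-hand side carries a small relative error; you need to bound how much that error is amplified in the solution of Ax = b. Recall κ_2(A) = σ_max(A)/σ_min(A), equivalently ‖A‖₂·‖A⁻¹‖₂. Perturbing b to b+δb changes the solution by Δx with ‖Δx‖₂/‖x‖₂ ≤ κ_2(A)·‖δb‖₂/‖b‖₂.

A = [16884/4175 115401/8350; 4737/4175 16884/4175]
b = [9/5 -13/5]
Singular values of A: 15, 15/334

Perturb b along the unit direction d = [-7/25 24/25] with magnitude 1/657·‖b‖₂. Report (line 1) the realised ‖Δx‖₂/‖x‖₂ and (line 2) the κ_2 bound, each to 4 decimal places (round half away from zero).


σ_max = 15, σ_min = 15/334
κ_2(A) = 15 / (15/334) = 334.0000
κ_2(A)·‖δb‖/‖b‖ = 0.5084
solve Ax = b  →  x = [64.1467 -18.6400]
2-norm of b is 3.1623; of x, 66.8000
δb = ε·‖b‖·d = [-0.0013 0.0046]; solving A·Δx = δb gives ‖Δx‖ = 0.1072
relative error = 0.0016
realised/bound (from unrounded values) ≈ 0.0032

0.0016
0.5084


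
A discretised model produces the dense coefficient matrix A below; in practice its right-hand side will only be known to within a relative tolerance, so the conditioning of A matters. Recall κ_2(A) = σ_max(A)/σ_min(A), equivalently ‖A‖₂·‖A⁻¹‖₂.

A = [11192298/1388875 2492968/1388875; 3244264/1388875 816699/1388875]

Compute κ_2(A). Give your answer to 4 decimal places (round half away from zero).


M = AᵀA = [217268453476/3086358025 9776520936/617271605; 9776520936/617271605 11011018729/3086358025]. tr(M)=27159961/367205, det(M)=13675204/45900625
solving λ² − 27159961/367205·λ + 13675204/45900625 = 0 gives λ = 1849/25, 7396/1836025
so κ_2 = √((1849/25) / (7396/1836025)) = 135.5000

135.5000


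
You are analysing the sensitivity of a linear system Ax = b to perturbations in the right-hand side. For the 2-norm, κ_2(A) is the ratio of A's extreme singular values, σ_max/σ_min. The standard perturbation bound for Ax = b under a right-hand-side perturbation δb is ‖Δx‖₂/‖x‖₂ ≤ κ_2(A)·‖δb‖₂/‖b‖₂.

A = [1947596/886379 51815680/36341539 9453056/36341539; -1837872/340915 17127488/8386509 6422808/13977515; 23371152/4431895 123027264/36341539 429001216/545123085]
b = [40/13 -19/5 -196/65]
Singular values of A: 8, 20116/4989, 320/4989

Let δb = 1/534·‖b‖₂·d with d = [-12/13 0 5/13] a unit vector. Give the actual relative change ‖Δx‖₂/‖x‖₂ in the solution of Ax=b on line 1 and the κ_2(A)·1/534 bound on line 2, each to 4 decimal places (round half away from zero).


σ_max = 8, σ_min = 320/4989
κ = σ_max/σ_min = 8/(320/4989) = 124.7250
κ_2(A)·‖δb‖/‖b‖ = 0.2336
solve Ax = b  →  x = [0.3397 12.7719 -61.0479]
‖b‖ = 5.7446, ‖x‖ = 62.3705
with δb = [-0.0099 0.0000 0.0041], A·Δx = δb → ‖Δx‖ = 0.1677
realised ‖Δx‖/‖x‖ = 0.0027
realised/bound (from unrounded values) ≈ 0.0115

0.0027
0.2336


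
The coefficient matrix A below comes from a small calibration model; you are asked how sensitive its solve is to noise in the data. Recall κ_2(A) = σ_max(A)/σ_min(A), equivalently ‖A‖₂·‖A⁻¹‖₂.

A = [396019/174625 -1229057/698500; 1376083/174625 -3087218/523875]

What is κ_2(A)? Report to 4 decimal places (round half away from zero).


209.5500

M = AᵀA = [3280696754/48790225 -29525220161/585482700; -29525220161/585482700 265743791449/7025792400]. tr(M)=29526564961/281031696, det(M)=70644025/281031696
eigenvalues of AᵀA: λ = (tr ± √(tr²−4·det))/2 = 1681/16, 42025/17564481
κ = σ_max/σ_min = (41/4)/(205/4191) = 209.5500


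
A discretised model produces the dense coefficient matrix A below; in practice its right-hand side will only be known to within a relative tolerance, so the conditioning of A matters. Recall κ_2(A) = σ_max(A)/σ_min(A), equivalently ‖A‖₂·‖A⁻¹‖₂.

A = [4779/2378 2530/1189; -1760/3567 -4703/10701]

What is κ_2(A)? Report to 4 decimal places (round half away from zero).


54.0000

AᵀA = [129649/30276 102025/22707; 102025/22707 321589/68121]; tr = 2917/324, det = 1/36
char-poly roots: 9 and 1/324
σ_max=√9=3, σ_min=√(1/324)=(1/18) → κ = 54.0000


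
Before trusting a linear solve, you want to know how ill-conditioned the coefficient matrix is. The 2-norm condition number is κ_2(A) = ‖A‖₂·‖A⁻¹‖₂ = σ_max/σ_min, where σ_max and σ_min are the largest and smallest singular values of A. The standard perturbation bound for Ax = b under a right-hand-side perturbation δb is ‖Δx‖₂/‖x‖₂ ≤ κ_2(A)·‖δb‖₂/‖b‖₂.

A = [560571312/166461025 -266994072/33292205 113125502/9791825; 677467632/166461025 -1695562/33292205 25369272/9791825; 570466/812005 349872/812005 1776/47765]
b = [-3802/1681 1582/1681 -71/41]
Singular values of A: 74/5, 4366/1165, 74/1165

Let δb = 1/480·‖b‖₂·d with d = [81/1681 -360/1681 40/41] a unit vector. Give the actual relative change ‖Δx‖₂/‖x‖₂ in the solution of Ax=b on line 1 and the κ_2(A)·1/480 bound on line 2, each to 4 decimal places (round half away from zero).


σ_max = 74/5, σ_min = 74/1165
κ = σ_max/σ_min = (74/5)/(74/1165) = 233.0000
worst-case relative error ≤ 233.0000 × 1/480 = 0.4854
solve Ax = b  →  x = [12.0510 -22.0286 -19.0000]
‖b‖ = 3.0000, ‖x‖ = 31.4879
Δx = A⁻¹·δb where δb = 1/480·3.0000·d; ‖Δx‖ = 0.0984
realised ‖Δx‖/‖x‖ = 0.0031
tightness: 0.0031 against a bound of 0.4854 (unrounded ratio ≈ 0.0064)

0.0031
0.4854


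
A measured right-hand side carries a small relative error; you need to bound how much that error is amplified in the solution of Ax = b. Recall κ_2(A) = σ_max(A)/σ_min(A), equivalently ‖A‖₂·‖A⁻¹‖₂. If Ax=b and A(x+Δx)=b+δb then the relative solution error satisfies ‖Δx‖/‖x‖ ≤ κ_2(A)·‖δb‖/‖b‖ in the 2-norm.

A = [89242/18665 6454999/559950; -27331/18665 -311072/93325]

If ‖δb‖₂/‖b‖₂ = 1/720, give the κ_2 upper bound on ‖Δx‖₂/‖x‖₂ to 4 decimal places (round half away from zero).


form AᵀA = [348444725/13935289 2508273895/41805867; 2508273895/41805867 72240928801/501670404] with trace 84784938901/501670404 and determinant 446265625/501670404
λ_max, λ_min = (84784938901/501670404 ± √7187590351420762837801/251673194249523216)/2 = 169, 2640625/501670404
σ_max=√169=13, σ_min=√(2640625/501670404)=(1625/22398) → κ = 179.1840
worst-case relative error ≤ 179.1840 × 1/720 = 0.2489

0.2489


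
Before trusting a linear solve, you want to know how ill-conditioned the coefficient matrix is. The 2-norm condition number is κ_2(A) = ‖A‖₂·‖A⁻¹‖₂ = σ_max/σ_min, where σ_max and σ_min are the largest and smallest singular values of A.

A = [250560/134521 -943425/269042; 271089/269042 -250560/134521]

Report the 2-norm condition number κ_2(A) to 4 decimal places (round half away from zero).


316.5200

AᵀA = [19094735313/4257858692 -8950253760/1064464673; -8950253760/1064464673 67127763825/4257858692]; tr = 2535955857/125231138, det = 4100625/1001849104
solving λ² − 2535955857/125231138·λ + 4100625/1001849104 = 0 gives λ = 81/4, 50625/250462276
so κ_2 = √((81/4) / (50625/250462276)) = 316.5200


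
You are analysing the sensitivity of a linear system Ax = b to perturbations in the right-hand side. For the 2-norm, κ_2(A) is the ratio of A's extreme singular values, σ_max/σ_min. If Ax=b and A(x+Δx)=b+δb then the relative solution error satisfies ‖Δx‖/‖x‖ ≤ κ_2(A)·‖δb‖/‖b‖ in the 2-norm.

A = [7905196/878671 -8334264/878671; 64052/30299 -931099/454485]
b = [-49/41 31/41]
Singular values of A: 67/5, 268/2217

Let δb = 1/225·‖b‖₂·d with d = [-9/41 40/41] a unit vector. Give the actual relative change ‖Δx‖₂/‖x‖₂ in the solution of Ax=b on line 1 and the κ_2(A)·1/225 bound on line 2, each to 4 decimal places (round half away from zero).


from the listed singular values, σ₁ = 67/5, σ_n = 268/2217
κ = σ_max/σ_min = (67/5)/(268/2217) = 110.8500
bound on ‖Δx‖/‖x‖: κ·ε = 110.8500·1/225 = 0.4927
solve Ax = b  →  x = [5.9389 5.7591]
‖b‖ = 1.4142, ‖x‖ = 8.2727
re-solving with b+δb shifts x by Δx of norm 0.0520
dividing the unrounded norms, ‖Δx‖/‖x‖ = 0.0063
realised/bound (from unrounded values) ≈ 0.0128

0.0063
0.4927


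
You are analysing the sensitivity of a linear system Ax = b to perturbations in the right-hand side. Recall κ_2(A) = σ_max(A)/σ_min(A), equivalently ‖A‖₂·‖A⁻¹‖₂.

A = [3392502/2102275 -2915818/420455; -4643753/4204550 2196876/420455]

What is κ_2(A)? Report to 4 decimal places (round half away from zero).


form AᵀA = [2704028848201/707129628100 -599711726178/35356481405; -599711726178/35356481405 533130350740/7071296281] with trace 33323654921/420660100 and determinant 62742241/105165025
eigenvalues of AᵀA: λ = (tr ± √(tr²−4·det))/2 = 7921/100, 31684/4206601
so κ_2 = √((7921/100) / (31684/4206601)) = 102.5500

102.5500


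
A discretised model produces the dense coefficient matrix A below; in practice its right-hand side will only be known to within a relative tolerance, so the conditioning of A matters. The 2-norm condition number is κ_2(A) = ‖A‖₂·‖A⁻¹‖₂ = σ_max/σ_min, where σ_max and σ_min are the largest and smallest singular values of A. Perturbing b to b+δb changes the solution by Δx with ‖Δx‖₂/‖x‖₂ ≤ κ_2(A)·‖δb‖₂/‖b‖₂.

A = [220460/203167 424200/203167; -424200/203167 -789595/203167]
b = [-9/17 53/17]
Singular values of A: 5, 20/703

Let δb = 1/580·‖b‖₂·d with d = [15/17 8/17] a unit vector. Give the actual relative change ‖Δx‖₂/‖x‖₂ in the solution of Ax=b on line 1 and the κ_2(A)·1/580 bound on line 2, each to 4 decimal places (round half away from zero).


largest singular value 5, smallest 20/703
κ = σ_max/σ_min = 5/(20/703) = 175.7500
κ_2(A)·‖δb‖/‖b‖ = 0.3030
solve Ax = b  →  x = [-31.2971 16.0118]
2-norm of b is 3.1623; of x, 35.1551
Δx = A⁻¹·δb where δb = 1/580·3.1623·d; ‖Δx‖ = 0.1916
dividing the unrounded norms, ‖Δx‖/‖x‖ = 0.0055
tightness: 0.0055 against a bound of 0.3030 (unrounded ratio ≈ 0.0180)

0.0055
0.3030


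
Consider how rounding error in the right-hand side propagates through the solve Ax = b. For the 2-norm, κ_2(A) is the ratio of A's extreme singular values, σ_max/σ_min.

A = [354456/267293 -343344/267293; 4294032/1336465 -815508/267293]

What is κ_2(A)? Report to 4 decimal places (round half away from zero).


AᵀA = [127690456896/10568868025 -24321415104/2113773605; -24321415104/2113773605 4632771600/422754721]; tr = 289547856/12567025, det = 82944/12567025
char-poly roots: 576/25 and 144/502681
κ = σ_max/σ_min = (24/5)/(12/709) = 283.6000

283.6000


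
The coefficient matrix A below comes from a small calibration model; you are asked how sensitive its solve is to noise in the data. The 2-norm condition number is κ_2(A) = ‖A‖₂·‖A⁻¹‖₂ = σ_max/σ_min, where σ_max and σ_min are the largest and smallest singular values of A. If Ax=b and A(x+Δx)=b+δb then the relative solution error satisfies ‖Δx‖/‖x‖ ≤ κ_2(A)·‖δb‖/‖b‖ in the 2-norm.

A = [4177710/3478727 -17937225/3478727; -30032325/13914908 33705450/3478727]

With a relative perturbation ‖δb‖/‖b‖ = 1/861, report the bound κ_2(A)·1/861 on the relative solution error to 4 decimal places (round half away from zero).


0.2898

M = AᵀA = [4087172036025/669981538576 -2269894681125/83747692322; -2269894681125/83747692322 5044295503125/41873846161]. tr(M)=50443724025/398561296, det(M)=102515625/398561296
char-poly roots: 2025/16 and 50625/24910081
so κ_2 = √((2025/16) / (50625/24910081)) = 249.5500
perturbation bound = 249.5500·1/861 = 0.2898


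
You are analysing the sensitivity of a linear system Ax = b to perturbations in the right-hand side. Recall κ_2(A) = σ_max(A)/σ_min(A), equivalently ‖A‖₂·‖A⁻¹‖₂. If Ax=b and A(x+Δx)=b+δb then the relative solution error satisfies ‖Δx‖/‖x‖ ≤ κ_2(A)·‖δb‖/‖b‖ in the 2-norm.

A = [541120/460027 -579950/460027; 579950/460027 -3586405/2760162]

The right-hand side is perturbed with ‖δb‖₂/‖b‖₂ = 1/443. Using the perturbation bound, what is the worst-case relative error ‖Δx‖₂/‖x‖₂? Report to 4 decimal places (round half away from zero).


M = AᵀA = [748100900/251634769 -2356046875/754904307; -2356046875/754904307 29691573025/9058851684]. tr(M)=67328425/10771524, det(M)=10000/2692881
λ_max, λ_min = (67328425/10771524 ± √4531393369140625/116025729282576)/2 = 25/4, 1600/2692881
so κ_2 = √((25/4) / (1600/2692881)) = 102.5625
worst-case relative error ≤ 102.5625 × 1/443 = 0.2315

0.2315


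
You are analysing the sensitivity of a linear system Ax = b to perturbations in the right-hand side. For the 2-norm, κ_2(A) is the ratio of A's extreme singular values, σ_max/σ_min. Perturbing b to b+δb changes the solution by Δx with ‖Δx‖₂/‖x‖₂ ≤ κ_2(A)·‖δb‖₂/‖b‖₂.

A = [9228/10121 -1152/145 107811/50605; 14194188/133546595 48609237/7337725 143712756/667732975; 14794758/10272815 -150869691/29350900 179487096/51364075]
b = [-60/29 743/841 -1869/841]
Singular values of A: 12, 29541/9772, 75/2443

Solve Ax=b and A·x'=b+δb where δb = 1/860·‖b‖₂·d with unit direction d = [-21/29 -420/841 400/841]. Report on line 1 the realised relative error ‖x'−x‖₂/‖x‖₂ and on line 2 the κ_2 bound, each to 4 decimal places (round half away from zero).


0.2889
0.4545

largest singular value 12, smallest 75/2443
κ_2(A) = 12 / (75/2443) = 390.8800
worst-case relative error ≤ 390.8800 × 1/860 = 0.4545
solve Ax = b  →  x = [-0.1491 0.1474 -0.3578]
2-norm of b is 3.1623; of x, 0.4146
Δx = A⁻¹·δb where δb = 1/860·3.1623·d; ‖Δx‖ = 0.1198
relative error = 0.2889
tightness: 0.2889 against a bound of 0.4545 (unrounded ratio ≈ 0.6355)


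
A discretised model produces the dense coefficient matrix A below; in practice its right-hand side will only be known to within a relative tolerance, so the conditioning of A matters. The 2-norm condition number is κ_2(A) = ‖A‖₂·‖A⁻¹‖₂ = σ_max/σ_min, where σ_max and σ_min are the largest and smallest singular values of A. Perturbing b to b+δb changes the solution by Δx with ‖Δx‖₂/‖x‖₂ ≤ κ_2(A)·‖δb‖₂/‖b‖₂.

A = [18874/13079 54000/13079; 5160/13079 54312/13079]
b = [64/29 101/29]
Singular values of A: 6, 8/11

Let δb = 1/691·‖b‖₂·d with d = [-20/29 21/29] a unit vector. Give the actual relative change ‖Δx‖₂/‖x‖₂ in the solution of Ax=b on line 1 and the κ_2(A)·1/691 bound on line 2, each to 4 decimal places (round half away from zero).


largest singular value 6, smallest 8/11
κ = σ_max/σ_min = 6/(8/11) = 8.2500
worst-case relative error ≤ 8.2500 × 1/691 = 0.0119
solve Ax = b  →  x = [-1.1951 0.9522]
2-norm of b is 4.1231; of x, 1.5281
re-solving with b+δb shifts x by Δx of norm 0.0082
dividing the unrounded norms, ‖Δx‖/‖x‖ = 0.0054
so the bound overstates the realised error by a factor of ≈ 2.2237 (computed from the unrounded values)

0.0054
0.0119


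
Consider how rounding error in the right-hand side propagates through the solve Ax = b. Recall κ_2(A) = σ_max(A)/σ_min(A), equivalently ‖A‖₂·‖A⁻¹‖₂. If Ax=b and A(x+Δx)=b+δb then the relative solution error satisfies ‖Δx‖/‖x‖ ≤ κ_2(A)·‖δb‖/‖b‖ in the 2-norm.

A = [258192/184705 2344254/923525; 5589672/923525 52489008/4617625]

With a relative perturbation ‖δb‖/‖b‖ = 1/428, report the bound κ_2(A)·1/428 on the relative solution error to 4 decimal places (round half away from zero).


form AᵀA = [19578233664/507375625 183538387296/2536878125; 183538387296/2536878125 1720692523044/12684390625] with trace 7647572196/43890625 and determinant 303595776/1097265625
λ_max, λ_min = (7647572196/43890625 ± √58483228491695302416/1926386962890625)/2 = 4356/25, 69696/43890625
κ_2(A) = √(λ_max/λ_min) = √((4356/25) / (69696/43890625)) = 331.2500
perturbation bound = 331.2500·1/428 = 0.7739

0.7739


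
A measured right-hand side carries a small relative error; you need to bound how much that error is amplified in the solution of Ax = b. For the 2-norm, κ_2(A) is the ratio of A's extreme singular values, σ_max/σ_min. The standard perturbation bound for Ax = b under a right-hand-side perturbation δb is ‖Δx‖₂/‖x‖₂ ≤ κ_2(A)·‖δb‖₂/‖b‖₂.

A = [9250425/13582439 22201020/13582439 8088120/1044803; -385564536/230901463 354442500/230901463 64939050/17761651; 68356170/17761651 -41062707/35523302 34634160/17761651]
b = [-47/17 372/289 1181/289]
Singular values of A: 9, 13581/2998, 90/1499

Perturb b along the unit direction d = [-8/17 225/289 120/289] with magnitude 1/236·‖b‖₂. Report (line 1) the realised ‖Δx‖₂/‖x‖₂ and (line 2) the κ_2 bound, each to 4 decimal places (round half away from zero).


largest singular value 9, smallest 90/1499
condition number: 9 ÷ (90/1499) = 149.9000
worst-case relative error ≤ 149.9000 × 1/236 = 0.6352
solve Ax = b  →  x = [-24.3970 -60.2747 14.5160]
‖b‖₂ = 5.0990 and ‖x‖₂ = 66.6256
with δb = [-0.0102 0.0168 0.0090], A·Δx = δb → ‖Δx‖ = 0.3599
dividing the unrounded norms, ‖Δx‖/‖x‖ = 0.0054
realised/bound (from unrounded values) ≈ 0.0085

0.0054
0.6352


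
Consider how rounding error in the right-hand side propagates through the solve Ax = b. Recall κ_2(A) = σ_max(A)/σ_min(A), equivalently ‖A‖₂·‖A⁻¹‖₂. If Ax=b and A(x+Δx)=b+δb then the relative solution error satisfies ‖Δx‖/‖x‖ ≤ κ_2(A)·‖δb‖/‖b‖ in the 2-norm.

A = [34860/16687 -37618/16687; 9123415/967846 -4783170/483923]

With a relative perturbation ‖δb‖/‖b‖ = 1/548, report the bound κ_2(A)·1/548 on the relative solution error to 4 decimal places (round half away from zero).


0.5942

form AᵀA = [51948066625/557243236 -13636097055/139310809; -13636097055/139310809 14318159464/139310809] with trace 129870041/662596 and determinant 60025/165649
eigenvalues of AᵀA: λ = (tr ± √(tr²−4·det))/2 = 196, 1225/662596
κ_2(A) = √(λ_max/λ_min) = √(196 / (1225/662596)) = 325.6000
κ_2(A)·‖δb‖/‖b‖ = 0.5942


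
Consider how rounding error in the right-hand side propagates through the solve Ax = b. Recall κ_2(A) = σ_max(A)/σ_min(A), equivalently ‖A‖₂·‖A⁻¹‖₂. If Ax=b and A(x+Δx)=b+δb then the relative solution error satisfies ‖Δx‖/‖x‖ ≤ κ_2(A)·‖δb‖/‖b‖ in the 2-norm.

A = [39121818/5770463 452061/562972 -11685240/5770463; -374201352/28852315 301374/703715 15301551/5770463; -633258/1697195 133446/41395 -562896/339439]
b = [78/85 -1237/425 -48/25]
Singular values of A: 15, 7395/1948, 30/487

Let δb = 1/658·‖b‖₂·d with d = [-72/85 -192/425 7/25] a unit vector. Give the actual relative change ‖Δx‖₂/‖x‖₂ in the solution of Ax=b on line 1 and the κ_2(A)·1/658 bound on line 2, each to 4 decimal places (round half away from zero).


0.1578
0.3701

σ_max = 15, σ_min = 30/487
κ_2(A) = 15 / (30/487) = 243.5000
worst-case relative error ≤ 243.5000 × 1/658 = 0.3701
solve Ax = b  →  x = [0.2495 -0.4649 0.1980]
‖b‖ = 3.6056, ‖x‖ = 0.5635
Δx = A⁻¹·δb where δb = 1/658·3.6056·d; ‖Δx‖ = 0.0890
realised ‖Δx‖/‖x‖ = 0.1578
so the bound overstates the realised error by a factor of ≈ 2.3444 (computed from the unrounded values)


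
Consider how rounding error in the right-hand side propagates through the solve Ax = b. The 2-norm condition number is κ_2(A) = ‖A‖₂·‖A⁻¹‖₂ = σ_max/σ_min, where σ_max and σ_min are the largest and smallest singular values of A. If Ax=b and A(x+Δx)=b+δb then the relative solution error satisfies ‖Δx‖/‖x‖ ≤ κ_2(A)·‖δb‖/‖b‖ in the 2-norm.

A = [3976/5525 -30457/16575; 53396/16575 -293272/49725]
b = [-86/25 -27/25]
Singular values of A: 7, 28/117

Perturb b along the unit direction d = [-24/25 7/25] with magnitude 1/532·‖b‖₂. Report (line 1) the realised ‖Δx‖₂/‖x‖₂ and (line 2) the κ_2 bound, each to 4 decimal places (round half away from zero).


from the listed singular values, σ₁ = 7, σ_n = 28/117
κ_2(A) = 7 / (28/117) = 29.2500
worst-case relative error ≤ 29.2500 × 1/532 = 0.0550
solve Ax = b  →  x = [10.9265 6.1513]
‖b‖₂ = 3.6056 and ‖x‖₂ = 12.5390
Δx = A⁻¹·δb where δb = 1/532·3.6056·d; ‖Δx‖ = 0.0283
realised ‖Δx‖/‖x‖ = 0.0023
so the bound overstates the realised error by a factor of ≈ 24.3438 (computed from the unrounded values)

0.0023
0.0550


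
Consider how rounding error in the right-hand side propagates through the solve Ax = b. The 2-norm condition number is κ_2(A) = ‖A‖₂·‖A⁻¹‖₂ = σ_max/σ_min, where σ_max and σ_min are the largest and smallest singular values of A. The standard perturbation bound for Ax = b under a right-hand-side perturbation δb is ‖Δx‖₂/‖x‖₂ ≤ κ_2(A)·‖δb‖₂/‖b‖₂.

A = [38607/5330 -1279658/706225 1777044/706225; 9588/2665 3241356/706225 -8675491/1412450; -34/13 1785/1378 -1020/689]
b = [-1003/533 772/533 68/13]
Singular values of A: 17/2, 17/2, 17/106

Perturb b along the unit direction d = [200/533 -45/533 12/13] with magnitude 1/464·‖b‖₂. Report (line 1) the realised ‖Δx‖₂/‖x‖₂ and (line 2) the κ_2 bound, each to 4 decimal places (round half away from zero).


0.0031
0.1142

σ_max = 17/2, σ_min = 17/106
κ = σ_max/σ_min = (17/2)/(17/106) = 53.0000
perturbation bound = 53.0000·1/464 = 0.1142
solve Ax = b  →  x = [-0.3059 20.1788 14.6635]
‖b‖₂ = 5.7446 and ‖x‖₂ = 24.9459
Δx = A⁻¹·δb where δb = 1/464·5.7446·d; ‖Δx‖ = 0.0772
realised ‖Δx‖/‖x‖ = 0.0031
so the bound overstates the realised error by a factor of ≈ 36.9114 (computed from the unrounded values)


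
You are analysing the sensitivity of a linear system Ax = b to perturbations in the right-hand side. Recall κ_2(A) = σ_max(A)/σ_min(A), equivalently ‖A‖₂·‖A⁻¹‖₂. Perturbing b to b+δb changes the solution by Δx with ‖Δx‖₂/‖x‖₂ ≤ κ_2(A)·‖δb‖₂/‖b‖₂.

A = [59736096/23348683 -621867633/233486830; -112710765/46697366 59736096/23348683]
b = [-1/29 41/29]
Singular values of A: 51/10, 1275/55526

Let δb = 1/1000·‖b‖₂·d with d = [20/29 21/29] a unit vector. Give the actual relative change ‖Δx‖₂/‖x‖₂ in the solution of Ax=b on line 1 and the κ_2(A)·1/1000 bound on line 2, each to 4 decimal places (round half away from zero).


from the listed singular values, σ₁ = 51/10, σ_n = 1275/55526
κ = σ_max/σ_min = (51/10)/(1275/55526) = 222.1040
perturbation bound = 222.1040·1/1000 = 0.2221
solve Ax = b  →  x = [31.4008 30.1763]
‖b‖ = 1.4142, ‖x‖ = 43.5502
with δb = [0.0010 0.0010], A·Δx = δb → ‖Δx‖ = 0.0616
dividing the unrounded norms, ‖Δx‖/‖x‖ = 0.0014
so the bound overstates the realised error by a factor of ≈ 157.0528 (computed from the unrounded values)

0.0014
0.2221


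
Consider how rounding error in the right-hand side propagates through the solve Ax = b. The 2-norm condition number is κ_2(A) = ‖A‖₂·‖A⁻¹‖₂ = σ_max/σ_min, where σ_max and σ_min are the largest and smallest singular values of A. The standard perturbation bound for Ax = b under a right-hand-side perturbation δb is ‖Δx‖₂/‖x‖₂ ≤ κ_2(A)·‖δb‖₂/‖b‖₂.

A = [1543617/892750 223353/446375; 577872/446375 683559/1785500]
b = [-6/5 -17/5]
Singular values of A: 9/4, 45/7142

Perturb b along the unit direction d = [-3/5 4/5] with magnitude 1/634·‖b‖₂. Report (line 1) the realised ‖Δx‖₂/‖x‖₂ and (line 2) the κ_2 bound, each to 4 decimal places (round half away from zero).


from the listed singular values, σ₁ = 9/4, σ_n = 45/7142
condition number: (9/4) ÷ (45/7142) = 357.1000
perturbation bound = 357.1000·1/634 = 0.5632
solve Ax = b  →  x = [87.5982 -305.0987]
‖b‖₂ = 3.6056 and ‖x‖₂ = 317.4250
Δx = A⁻¹·δb where δb = 1/634·3.6056·d; ‖Δx‖ = 0.9026
realised ‖Δx‖/‖x‖ = 0.0028
tightness: 0.0028 against a bound of 0.5632 (unrounded ratio ≈ 0.0050)

0.0028
0.5632


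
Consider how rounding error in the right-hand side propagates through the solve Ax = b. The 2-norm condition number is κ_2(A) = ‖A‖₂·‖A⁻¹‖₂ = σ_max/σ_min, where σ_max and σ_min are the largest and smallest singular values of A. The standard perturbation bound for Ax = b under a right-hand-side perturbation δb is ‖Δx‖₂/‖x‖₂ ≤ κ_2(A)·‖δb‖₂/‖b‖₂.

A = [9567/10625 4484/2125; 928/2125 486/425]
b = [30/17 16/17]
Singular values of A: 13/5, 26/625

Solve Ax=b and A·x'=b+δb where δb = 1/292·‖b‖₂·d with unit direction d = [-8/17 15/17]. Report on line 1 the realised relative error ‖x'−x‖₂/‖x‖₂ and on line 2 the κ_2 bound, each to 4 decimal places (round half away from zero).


0.2140
0.2140

largest singular value 13/5, smallest 26/625
κ = σ_max/σ_min = (13/5)/(26/625) = 62.5000
bound on ‖Δx‖/‖x‖: κ·ε = 62.5000·1/292 = 0.2140
solve Ax = b  →  x = [0.2959 0.7101]
2-norm of b is 2.0000; of x, 0.7692
with δb = [-0.0032 0.0060], A·Δx = δb → ‖Δx‖ = 0.1646
relative error = 0.2140
realised/bound = 1 exactly: the bound is attained for this b and d


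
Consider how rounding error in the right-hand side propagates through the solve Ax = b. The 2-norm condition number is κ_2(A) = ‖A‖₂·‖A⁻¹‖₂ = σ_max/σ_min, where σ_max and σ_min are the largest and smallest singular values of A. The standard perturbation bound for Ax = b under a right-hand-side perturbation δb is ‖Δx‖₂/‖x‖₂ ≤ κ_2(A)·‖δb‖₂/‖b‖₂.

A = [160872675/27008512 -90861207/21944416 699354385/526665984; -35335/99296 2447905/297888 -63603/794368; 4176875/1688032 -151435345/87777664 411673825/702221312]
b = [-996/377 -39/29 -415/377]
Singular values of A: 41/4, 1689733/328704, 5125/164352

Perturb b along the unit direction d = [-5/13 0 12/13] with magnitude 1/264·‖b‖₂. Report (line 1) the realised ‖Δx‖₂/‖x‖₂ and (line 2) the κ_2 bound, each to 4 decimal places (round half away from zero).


σ_max = 41/4, σ_min = 5125/164352
κ = σ_max/σ_min = (41/4)/(5125/164352) = 328.7040
κ_2(A)·‖δb‖/‖b‖ = 1.2451
solve Ax = b  →  x = [-0.5472 -0.1885 -0.1231]
‖b‖ = 3.1623, ‖x‖ = 0.5917
with δb = [-0.0046 0.0000 0.0111], A·Δx = δb → ‖Δx‖ = 0.3841
dividing the unrounded norms, ‖Δx‖/‖x‖ = 0.6492
realised/bound (from unrounded values) ≈ 0.5214

0.6492
1.2451


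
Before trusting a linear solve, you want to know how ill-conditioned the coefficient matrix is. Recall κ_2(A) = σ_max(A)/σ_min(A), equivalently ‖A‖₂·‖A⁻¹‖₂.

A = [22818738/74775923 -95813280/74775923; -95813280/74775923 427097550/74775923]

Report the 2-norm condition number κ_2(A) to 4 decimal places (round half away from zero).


355.8640

AᵀA = [140753608164/81128228849 -625469091840/81128228849; -625469091840/81128228849 2779885692900/81128228849]; tr = 71235104904/1978737289, det = 20250000/1978737289
char-poly roots: 36 and 562500/1978737289
κ_2(A) = √(λ_max/λ_min) = √(36 / (562500/1978737289)) = 355.8640


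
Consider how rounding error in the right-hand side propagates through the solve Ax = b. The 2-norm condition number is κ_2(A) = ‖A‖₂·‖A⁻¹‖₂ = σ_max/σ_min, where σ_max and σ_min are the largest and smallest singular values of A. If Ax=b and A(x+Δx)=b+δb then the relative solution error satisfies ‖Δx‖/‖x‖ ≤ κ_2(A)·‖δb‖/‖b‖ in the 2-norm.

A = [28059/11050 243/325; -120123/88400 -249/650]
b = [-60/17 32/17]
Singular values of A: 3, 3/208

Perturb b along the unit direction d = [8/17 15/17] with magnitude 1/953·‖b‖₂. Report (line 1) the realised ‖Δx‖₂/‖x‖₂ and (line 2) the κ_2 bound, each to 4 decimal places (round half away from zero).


σ_max = 3, σ_min = 3/208
κ_2(A) = 3 / (3/208) = 208.0000
perturbation bound = 208.0000·1/953 = 0.2183
solve Ax = b  →  x = [-1.2800 -0.3733]
‖b‖ = 4.0000, ‖x‖ = 1.3333
Δx = A⁻¹·δb where δb = 1/953·4.0000·d; ‖Δx‖ = 0.2910
realised ‖Δx‖/‖x‖ = 0.2183
tightness: 0.2183 against a bound of 0.2183; the bound is attained (ratio 1)

0.2183
0.2183


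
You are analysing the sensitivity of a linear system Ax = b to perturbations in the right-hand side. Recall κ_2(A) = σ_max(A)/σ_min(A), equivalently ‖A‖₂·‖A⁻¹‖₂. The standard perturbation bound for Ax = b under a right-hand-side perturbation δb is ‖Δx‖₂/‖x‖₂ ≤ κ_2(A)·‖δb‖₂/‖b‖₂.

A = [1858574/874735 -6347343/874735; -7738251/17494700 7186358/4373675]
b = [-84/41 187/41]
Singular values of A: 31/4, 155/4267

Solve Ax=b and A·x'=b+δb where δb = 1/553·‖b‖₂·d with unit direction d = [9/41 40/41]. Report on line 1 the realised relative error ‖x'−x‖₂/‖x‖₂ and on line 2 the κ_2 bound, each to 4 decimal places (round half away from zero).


0.0023
0.3858

from the listed singular values, σ₁ = 31/4, σ_n = 155/4267
condition number: (31/4) ÷ (155/4267) = 213.3500
perturbation bound = 213.3500·1/553 = 0.3858
solve Ax = b  →  x = [105.6031 31.2041]
‖b‖₂ = 5.0000 and ‖x‖₂ = 110.1168
re-solving with b+δb shifts x by Δx of norm 0.2489
relative error = 0.0023
realised/bound (from unrounded values) ≈ 0.0059


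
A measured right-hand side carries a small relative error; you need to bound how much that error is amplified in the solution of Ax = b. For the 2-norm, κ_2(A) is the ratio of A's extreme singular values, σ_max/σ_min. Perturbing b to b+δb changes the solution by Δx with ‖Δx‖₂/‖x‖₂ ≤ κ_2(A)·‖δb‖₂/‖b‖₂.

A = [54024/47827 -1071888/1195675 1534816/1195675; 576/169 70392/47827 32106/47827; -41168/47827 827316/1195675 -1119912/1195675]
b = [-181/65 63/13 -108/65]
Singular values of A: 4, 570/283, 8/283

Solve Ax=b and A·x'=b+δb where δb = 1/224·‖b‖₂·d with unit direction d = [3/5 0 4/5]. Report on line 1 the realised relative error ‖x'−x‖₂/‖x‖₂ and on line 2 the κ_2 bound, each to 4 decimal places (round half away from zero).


from the listed singular values, σ₁ = 4, σ_n = 8/283
κ_2(A) = 4 / (8/283) = 141.5000
perturbation bound = 141.5000·1/224 = 0.6317
solve Ax = b  →  x = [41.7404 -57.3546 -78.9552]
‖b‖ = 5.8310, ‖x‖ = 106.1402
with δb = [0.0156 0.0000 0.0208], A·Δx = δb → ‖Δx‖ = 0.9208
relative error = 0.0087
realised/bound (from unrounded values) ≈ 0.0137

0.0087
0.6317


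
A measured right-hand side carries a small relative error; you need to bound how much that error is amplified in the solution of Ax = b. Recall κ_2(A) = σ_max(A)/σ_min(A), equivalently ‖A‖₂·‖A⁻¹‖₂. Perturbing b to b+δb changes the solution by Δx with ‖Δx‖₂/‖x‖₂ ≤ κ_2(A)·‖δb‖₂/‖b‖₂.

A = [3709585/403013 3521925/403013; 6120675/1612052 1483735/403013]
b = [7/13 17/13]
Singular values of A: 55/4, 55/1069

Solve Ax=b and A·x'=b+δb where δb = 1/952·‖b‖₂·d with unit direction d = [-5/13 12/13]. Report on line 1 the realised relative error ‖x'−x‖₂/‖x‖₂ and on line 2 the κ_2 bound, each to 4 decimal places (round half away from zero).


σ_max = 55/4, σ_min = 55/1069
κ_2(A) = (55/4) / (55/1069) = 267.2500
worst-case relative error ≤ 267.2500 × 1/952 = 0.2807
solve Ax = b  →  x = [-13.3517 14.1248]
2-norm of b is 1.4142; of x, 19.4365
δb = ε·‖b‖·d = [-0.0006 0.0014]; solving A·Δx = δb gives ‖Δx‖ = 0.0289
realised ‖Δx‖/‖x‖ = 0.0015
tightness: 0.0015 against a bound of 0.2807 (unrounded ratio ≈ 0.0053)

0.0015
0.2807


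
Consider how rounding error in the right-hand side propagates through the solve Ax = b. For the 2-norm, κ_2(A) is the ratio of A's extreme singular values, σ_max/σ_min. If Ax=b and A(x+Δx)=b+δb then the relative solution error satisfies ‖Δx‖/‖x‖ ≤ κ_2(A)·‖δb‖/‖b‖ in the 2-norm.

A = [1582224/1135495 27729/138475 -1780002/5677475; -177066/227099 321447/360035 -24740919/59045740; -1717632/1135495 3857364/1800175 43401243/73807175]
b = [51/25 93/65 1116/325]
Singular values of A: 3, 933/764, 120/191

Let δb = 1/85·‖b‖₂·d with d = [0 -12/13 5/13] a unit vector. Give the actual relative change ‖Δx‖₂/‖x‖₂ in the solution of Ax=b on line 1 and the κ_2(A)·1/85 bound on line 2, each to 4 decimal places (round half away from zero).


σ_max = 3, σ_min = 120/191
κ_2(A) = 3 / (120/191) = 4.7750
κ_2(A)·‖δb‖/‖b‖ = 0.0562
solve Ax = b  →  x = [1.0627 2.4183 -0.2391]
‖b‖ = 4.2426, ‖x‖ = 2.6523
with δb = [0.0000 -0.0461 0.0192], A·Δx = δb → ‖Δx‖ = 0.0794
dividing the unrounded norms, ‖Δx‖/‖x‖ = 0.0300
realised/bound (from unrounded values) ≈ 0.5332

0.0300
0.0562
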